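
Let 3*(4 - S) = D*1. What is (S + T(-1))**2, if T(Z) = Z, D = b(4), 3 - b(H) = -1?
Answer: 25/9 ≈ 2.7778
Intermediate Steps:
b(H) = 4 (b(H) = 3 - 1*(-1) = 3 + 1 = 4)
D = 4
S = 8/3 (S = 4 - 4/3 = 8/3 ≈ 2.6667)
(S + T(-1))**2 = (8/3 - 1)**2 = (5/3)**2 = 25/9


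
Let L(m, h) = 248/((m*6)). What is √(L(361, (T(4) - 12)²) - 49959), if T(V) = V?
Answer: I*√162316419/57 ≈ 223.51*I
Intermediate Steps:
L(m, h) = 124/(3*m) (L(m, h) = 248/((6*m)) = 248*(1/(6*m)) = 124/(3*m))
√(L(361, (T(4) - 12)²) - 49959) = √((124/3)/361 - 49959) = √((124/3)*(1/361) - 49959) = √(124/1083 - 49959) = √(-54105473/1083) = I*√162316419/57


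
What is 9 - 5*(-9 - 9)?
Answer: 99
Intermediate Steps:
9 - 5*(-9 - 9) = 9 - 5*(-18) = 9 + 90 = 99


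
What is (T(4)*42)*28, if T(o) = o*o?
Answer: 18816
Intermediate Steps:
T(o) = o**2
(T(4)*42)*28 = (4**2*42)*28 = (16*42)*28 = 672*28 = 18816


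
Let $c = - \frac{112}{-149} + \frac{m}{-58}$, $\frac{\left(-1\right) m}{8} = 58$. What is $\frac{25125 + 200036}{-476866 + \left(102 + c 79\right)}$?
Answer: $- \frac{33548989}{70934820} \approx -0.47296$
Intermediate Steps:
$m = -464$ ($m = \left(-8\right) 58 = -464$)
$c = \frac{1304}{149}$ ($c = - \frac{112}{-149} - \frac{464}{-58} = \left(-112\right) \left(- \frac{1}{149}\right) - -8 = \frac{112}{149} + 8 = \frac{1304}{149} \approx 8.7517$)
$\frac{25125 + 200036}{-476866 + \left(102 + c 79\right)} = \frac{25125 + 200036}{-476866 + \left(102 + \frac{1304}{149} \cdot 79\right)} = \frac{225161}{-476866 + \left(102 + \frac{103016}{149}\right)} = \frac{225161}{-476866 + \frac{118214}{149}} = \frac{225161}{- \frac{70934820}{149}} = 225161 \left(- \frac{149}{70934820}\right) = - \frac{33548989}{70934820}$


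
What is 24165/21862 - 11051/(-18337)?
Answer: 684710567/400883494 ≈ 1.7080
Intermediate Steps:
24165/21862 - 11051/(-18337) = 24165*(1/21862) - 11051*(-1/18337) = 24165/21862 + 11051/18337 = 684710567/400883494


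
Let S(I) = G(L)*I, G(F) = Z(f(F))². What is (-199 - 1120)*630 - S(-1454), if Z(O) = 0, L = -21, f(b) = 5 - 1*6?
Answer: -830970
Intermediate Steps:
f(b) = -1 (f(b) = 5 - 6 = -1)
G(F) = 0 (G(F) = 0² = 0)
S(I) = 0 (S(I) = 0*I = 0)
(-199 - 1120)*630 - S(-1454) = (-199 - 1120)*630 - 1*0 = -1319*630 + 0 = -830970 + 0 = -830970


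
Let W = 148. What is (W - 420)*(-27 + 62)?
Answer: -9520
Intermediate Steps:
(W - 420)*(-27 + 62) = (148 - 420)*(-27 + 62) = -272*35 = -9520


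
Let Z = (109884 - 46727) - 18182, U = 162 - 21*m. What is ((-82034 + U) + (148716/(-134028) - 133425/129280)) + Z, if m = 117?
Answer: -74284245093/1887488 ≈ -39356.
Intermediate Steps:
U = -2295 (U = 162 - 21*117 = 162 - 2457 = -2295)
Z = 44975 (Z = 63157 - 18182 = 44975)
((-82034 + U) + (148716/(-134028) - 133425/129280)) + Z = ((-82034 - 2295) + (148716/(-134028) - 133425/129280)) + 44975 = (-84329 + (148716*(-1/134028) - 133425*1/129280)) + 44975 = (-84329 + (-81/73 - 26685/25856)) + 44975 = (-84329 - 4042341/1887488) + 44975 = -159174017893/1887488 + 44975 = -74284245093/1887488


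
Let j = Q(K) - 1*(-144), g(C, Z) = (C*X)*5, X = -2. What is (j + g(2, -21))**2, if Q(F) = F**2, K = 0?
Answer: 15376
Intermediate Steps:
g(C, Z) = -10*C (g(C, Z) = (C*(-2))*5 = -2*C*5 = -10*C)
j = 144 (j = 0**2 - 1*(-144) = 0 + 144 = 144)
(j + g(2, -21))**2 = (144 - 10*2)**2 = (144 - 20)**2 = 124**2 = 15376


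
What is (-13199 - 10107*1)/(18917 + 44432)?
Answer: -23306/63349 ≈ -0.36790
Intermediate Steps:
(-13199 - 10107*1)/(18917 + 44432) = (-13199 - 10107)/63349 = -23306*1/63349 = -23306/63349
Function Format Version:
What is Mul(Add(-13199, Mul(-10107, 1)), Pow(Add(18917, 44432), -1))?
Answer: Rational(-23306, 63349) ≈ -0.36790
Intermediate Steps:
Mul(Add(-13199, Mul(-10107, 1)), Pow(Add(18917, 44432), -1)) = Mul(Add(-13199, -10107), Pow(63349, -1)) = Mul(-23306, Rational(1, 63349)) = Rational(-23306, 63349)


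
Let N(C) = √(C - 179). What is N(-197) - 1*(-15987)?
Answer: 15987 + 2*I*√94 ≈ 15987.0 + 19.391*I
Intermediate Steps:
N(C) = √(-179 + C)
N(-197) - 1*(-15987) = √(-179 - 197) - 1*(-15987) = √(-376) + 15987 = 2*I*√94 + 15987 = 15987 + 2*I*√94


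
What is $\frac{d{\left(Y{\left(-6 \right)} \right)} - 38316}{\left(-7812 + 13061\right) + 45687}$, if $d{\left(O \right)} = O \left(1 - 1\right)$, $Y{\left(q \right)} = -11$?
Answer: $- \frac{9579}{12734} \approx -0.75224$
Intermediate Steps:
$d{\left(O \right)} = 0$ ($d{\left(O \right)} = O 0 = 0$)
$\frac{d{\left(Y{\left(-6 \right)} \right)} - 38316}{\left(-7812 + 13061\right) + 45687} = \frac{0 - 38316}{\left(-7812 + 13061\right) + 45687} = - \frac{38316}{5249 + 45687} = - \frac{38316}{50936} = \left(-38316\right) \frac{1}{50936} = - \frac{9579}{12734}$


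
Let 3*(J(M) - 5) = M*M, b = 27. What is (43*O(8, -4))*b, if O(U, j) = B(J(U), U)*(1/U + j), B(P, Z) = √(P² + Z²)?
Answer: -11997*√6817/8 ≈ -1.2382e+5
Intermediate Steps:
J(M) = 5 + M²/3 (J(M) = 5 + (M*M)/3 = 5 + M²/3)
O(U, j) = √(U² + (5 + U²/3)²)*(j + 1/U) (O(U, j) = √((5 + U²/3)² + U²)*(1/U + j) = √(U² + (5 + U²/3)²)*(j + 1/U))
(43*O(8, -4))*b = (43*((⅓)*√(225 + 8⁴ + 39*8²)*(1 + 8*(-4))/8))*27 = (43*((⅓)*(⅛)*√(225 + 4096 + 39*64)*(1 - 32)))*27 = (43*((⅓)*(⅛)*√(225 + 4096 + 2496)*(-31)))*27 = (43*((⅓)*(⅛)*√6817*(-31)))*27 = (43*(-31*√6817/24))*27 = -1333*√6817/24*27 = -11997*√6817/8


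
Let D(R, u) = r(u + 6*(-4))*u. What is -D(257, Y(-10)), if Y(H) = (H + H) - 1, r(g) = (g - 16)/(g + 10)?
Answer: 183/5 ≈ 36.600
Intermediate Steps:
r(g) = (-16 + g)/(10 + g)
Y(H) = -1 + 2*H (Y(H) = 2*H - 1 = -1 + 2*H)
D(R, u) = u*(-40 + u)/(-14 + u) (D(R, u) = ((-16 + (u + 6*(-4)))/(10 + (u + 6*(-4))))*u = ((-16 + (u - 24))/(10 + (u - 24)))*u = ((-16 + (-24 + u))/(10 + (-24 + u)))*u = ((-40 + u)/(-14 + u))*u = u*(-40 + u)/(-14 + u))
-D(257, Y(-10)) = -(-1 + 2*(-10))*(-40 + (-1 + 2*(-10)))/(-14 + (-1 + 2*(-10))) = -(-1 - 20)*(-40 + (-1 - 20))/(-14 + (-1 - 20)) = -(-21)*(-40 - 21)/(-14 - 21) = -(-21)*(-61)/(-35) = -(-21)*(-1)*(-61)/35 = -1*(-183/5) = 183/5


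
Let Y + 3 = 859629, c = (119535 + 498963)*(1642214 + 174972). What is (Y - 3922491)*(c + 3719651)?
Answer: -3442444714793029335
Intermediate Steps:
c = 1123925906628 (c = 618498*1817186 = 1123925906628)
Y = 859626 (Y = -3 + 859629 = 859626)
(Y - 3922491)*(c + 3719651) = (859626 - 3922491)*(1123925906628 + 3719651) = -3062865*1123929626279 = -3442444714793029335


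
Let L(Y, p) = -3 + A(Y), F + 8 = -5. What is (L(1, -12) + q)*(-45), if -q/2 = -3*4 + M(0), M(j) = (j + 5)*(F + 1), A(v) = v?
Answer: -6390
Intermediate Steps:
F = -13 (F = -8 - 5 = -13)
M(j) = -60 - 12*j (M(j) = (j + 5)*(-13 + 1) = (5 + j)*(-12) = -60 - 12*j)
q = 144 (q = -2*(-3*4 + (-60 - 12*0)) = -2*(-12 + (-60 + 0)) = -2*(-12 - 60) = -2*(-72) = 144)
L(Y, p) = -3 + Y
(L(1, -12) + q)*(-45) = ((-3 + 1) + 144)*(-45) = (-2 + 144)*(-45) = 142*(-45) = -6390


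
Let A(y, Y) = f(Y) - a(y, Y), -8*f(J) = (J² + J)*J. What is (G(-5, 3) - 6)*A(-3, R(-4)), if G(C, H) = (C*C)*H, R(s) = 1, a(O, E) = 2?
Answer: -621/4 ≈ -155.25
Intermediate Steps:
f(J) = -J*(J + J²)/8 (f(J) = -(J² + J)*J/8 = -(J + J²)*J/8 = -J*(J + J²)/8)
G(C, H) = H*C² (G(C, H) = C²*H = H*C²)
A(y, Y) = -2 + Y²*(-1 - Y)/8 (A(y, Y) = Y²*(-1 - Y)/8 - 1*2 = Y²*(-1 - Y)/8 - 2 = -2 + Y²*(-1 - Y)/8)
(G(-5, 3) - 6)*A(-3, R(-4)) = (3*(-5)² - 6)*(-2 - ⅛*1²*(1 + 1)) = (3*25 - 6)*(-2 - ⅛*1*2) = (75 - 6)*(-2 - ¼) = 69*(-9/4) = -621/4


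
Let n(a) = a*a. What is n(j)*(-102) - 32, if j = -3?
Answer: -950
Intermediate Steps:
n(a) = a²
n(j)*(-102) - 32 = (-3)²*(-102) - 32 = 9*(-102) - 32 = -918 - 32 = -950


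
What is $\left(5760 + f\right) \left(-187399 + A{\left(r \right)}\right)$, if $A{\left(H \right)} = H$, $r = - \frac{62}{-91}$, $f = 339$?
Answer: $- \frac{104007753453}{91} \approx -1.1429 \cdot 10^{9}$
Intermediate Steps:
$r = \frac{62}{91}$ ($r = \left(-62\right) \left(- \frac{1}{91}\right) = \frac{62}{91} \approx 0.68132$)
$\left(5760 + f\right) \left(-187399 + A{\left(r \right)}\right) = \left(5760 + 339\right) \left(-187399 + \frac{62}{91}\right) = 6099 \left(- \frac{17053247}{91}\right) = - \frac{104007753453}{91}$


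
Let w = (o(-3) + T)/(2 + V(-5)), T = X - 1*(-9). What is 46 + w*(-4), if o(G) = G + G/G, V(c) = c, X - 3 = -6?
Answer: 154/3 ≈ 51.333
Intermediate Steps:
X = -3 (X = 3 - 6 = -3)
T = 6 (T = -3 - 1*(-9) = -3 + 9 = 6)
o(G) = 1 + G (o(G) = G + 1 = 1 + G)
w = -4/3 (w = ((1 - 3) + 6)/(2 - 5) = (-2 + 6)/(-3) = 4*(-⅓) = -4/3 ≈ -1.3333)
46 + w*(-4) = 46 - 4/3*(-4) = 46 + 16/3 = 154/3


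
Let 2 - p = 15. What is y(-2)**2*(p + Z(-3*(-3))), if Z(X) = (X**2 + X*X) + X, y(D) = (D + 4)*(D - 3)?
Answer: 15800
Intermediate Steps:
y(D) = (-3 + D)*(4 + D) (y(D) = (4 + D)*(-3 + D) = (-3 + D)*(4 + D))
p = -13 (p = 2 - 1*15 = 2 - 15 = -13)
Z(X) = X + 2*X**2 (Z(X) = (X**2 + X**2) + X = 2*X**2 + X = X + 2*X**2)
y(-2)**2*(p + Z(-3*(-3))) = (-12 - 2 + (-2)**2)**2*(-13 + (-3*(-3))*(1 + 2*(-3*(-3)))) = (-12 - 2 + 4)**2*(-13 + 9*(1 + 2*9)) = (-10)**2*(-13 + 9*(1 + 18)) = 100*(-13 + 9*19) = 100*(-13 + 171) = 100*158 = 15800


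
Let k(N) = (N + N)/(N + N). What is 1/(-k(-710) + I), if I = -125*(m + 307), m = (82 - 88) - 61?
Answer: -1/30001 ≈ -3.3332e-5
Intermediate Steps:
m = -67 (m = -6 - 61 = -67)
k(N) = 1 (k(N) = (2*N)/((2*N)) = (1/(2*N))*(2*N) = 1)
I = -30000 (I = -125*(-67 + 307) = -125*240 = -30000)
1/(-k(-710) + I) = 1/(-1*1 - 30000) = 1/(-1 - 30000) = 1/(-30001) = -1/30001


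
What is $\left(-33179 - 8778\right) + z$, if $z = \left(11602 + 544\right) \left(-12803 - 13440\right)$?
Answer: $-318789435$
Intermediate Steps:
$z = -318747478$ ($z = 12146 \left(-26243\right) = -318747478$)
$\left(-33179 - 8778\right) + z = \left(-33179 - 8778\right) - 318747478 = -41957 - 318747478 = -318789435$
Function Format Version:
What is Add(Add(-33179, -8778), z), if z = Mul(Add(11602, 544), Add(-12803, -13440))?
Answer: -318789435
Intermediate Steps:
z = -318747478 (z = Mul(12146, -26243) = -318747478)
Add(Add(-33179, -8778), z) = Add(Add(-33179, -8778), -318747478) = Add(-41957, -318747478) = -318789435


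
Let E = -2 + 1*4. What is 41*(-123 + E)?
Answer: -4961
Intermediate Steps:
E = 2 (E = -2 + 4 = 2)
41*(-123 + E) = 41*(-123 + 2) = 41*(-121) = -4961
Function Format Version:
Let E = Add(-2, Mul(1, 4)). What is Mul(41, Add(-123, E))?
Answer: -4961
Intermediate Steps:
E = 2 (E = Add(-2, 4) = 2)
Mul(41, Add(-123, E)) = Mul(41, Add(-123, 2)) = Mul(41, -121) = -4961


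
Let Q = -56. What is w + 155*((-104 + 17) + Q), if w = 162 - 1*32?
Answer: -22035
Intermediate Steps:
w = 130 (w = 162 - 32 = 130)
w + 155*((-104 + 17) + Q) = 130 + 155*((-104 + 17) - 56) = 130 + 155*(-87 - 56) = 130 + 155*(-143) = 130 - 22165 = -22035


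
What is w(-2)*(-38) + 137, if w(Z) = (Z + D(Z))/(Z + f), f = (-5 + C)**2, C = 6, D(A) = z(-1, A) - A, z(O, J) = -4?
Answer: -15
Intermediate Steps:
D(A) = -4 - A
f = 1 (f = (-5 + 6)**2 = 1**2 = 1)
w(Z) = -4/(1 + Z) (w(Z) = (Z + (-4 - Z))/(Z + 1) = -4/(1 + Z))
w(-2)*(-38) + 137 = -4/(1 - 2)*(-38) + 137 = -4/(-1)*(-38) + 137 = -4*(-1)*(-38) + 137 = 4*(-38) + 137 = -152 + 137 = -15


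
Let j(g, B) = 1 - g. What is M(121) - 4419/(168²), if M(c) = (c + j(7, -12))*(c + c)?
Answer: 87274389/3136 ≈ 27830.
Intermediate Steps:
M(c) = 2*c*(-6 + c) (M(c) = (c + (1 - 1*7))*(c + c) = (c + (1 - 7))*(2*c) = (c - 6)*(2*c) = (-6 + c)*(2*c) = 2*c*(-6 + c))
M(121) - 4419/(168²) = 2*121*(-6 + 121) - 4419/(168²) = 2*121*115 - 4419/28224 = 27830 - 4419/28224 = 27830 - 1*491/3136 = 27830 - 491/3136 = 87274389/3136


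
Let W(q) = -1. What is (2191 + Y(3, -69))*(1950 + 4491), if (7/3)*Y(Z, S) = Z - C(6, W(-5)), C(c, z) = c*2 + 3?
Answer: 98553741/7 ≈ 1.4079e+7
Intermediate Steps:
C(c, z) = 3 + 2*c (C(c, z) = 2*c + 3 = 3 + 2*c)
Y(Z, S) = -45/7 + 3*Z/7 (Y(Z, S) = 3*(Z - (3 + 2*6))/7 = 3*(Z - (3 + 12))/7 = 3*(Z - 1*15)/7 = 3*(Z - 15)/7 = 3*(-15 + Z)/7 = -45/7 + 3*Z/7)
(2191 + Y(3, -69))*(1950 + 4491) = (2191 + (-45/7 + (3/7)*3))*(1950 + 4491) = (2191 + (-45/7 + 9/7))*6441 = (2191 - 36/7)*6441 = (15301/7)*6441 = 98553741/7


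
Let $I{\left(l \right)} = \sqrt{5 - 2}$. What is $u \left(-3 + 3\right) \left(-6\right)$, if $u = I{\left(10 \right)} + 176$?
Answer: $0$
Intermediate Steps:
$I{\left(l \right)} = \sqrt{3}$
$u = 176 + \sqrt{3}$ ($u = \sqrt{3} + 176 = 176 + \sqrt{3} \approx 177.73$)
$u \left(-3 + 3\right) \left(-6\right) = \left(176 + \sqrt{3}\right) \left(-3 + 3\right) \left(-6\right) = \left(176 + \sqrt{3}\right) 0 \left(-6\right) = \left(176 + \sqrt{3}\right) 0 = 0$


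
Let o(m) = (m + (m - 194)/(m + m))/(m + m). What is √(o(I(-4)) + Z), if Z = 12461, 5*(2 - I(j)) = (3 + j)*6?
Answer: √12755806/32 ≈ 111.61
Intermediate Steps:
I(j) = -8/5 - 6*j/5 (I(j) = 2 - (3 + j)*6/5 = 2 - (18 + 6*j)/5 = 2 + (-18/5 - 6*j/5) = -8/5 - 6*j/5)
o(m) = (m + (-194 + m)/(2*m))/(2*m) (o(m) = (m + (-194 + m)/((2*m)))/((2*m)) = (m + (-194 + m)*(1/(2*m)))*(1/(2*m)) = (m + (-194 + m)/(2*m))*(1/(2*m)) = (m + (-194 + m)/(2*m))/(2*m))
√(o(I(-4)) + Z) = √((-194 + (-8/5 - 6/5*(-4)) + 2*(-8/5 - 6/5*(-4))²)/(4*(-8/5 - 6/5*(-4))²) + 12461) = √((-194 + (-8/5 + 24/5) + 2*(-8/5 + 24/5)²)/(4*(-8/5 + 24/5)²) + 12461) = √((-194 + 16/5 + 2*(16/5)²)/(4*(16/5)²) + 12461) = √((¼)*(25/256)*(-194 + 16/5 + 2*(256/25)) + 12461) = √((¼)*(25/256)*(-194 + 16/5 + 512/25) + 12461) = √((¼)*(25/256)*(-4258/25) + 12461) = √(-2129/512 + 12461) = √(6377903/512) = √12755806/32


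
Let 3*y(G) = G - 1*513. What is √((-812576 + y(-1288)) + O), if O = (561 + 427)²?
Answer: √1466709/3 ≈ 403.69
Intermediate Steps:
y(G) = -171 + G/3 (y(G) = (G - 1*513)/3 = (G - 513)/3 = (-513 + G)/3 = -171 + G/3)
O = 976144 (O = 988² = 976144)
√((-812576 + y(-1288)) + O) = √((-812576 + (-171 + (⅓)*(-1288))) + 976144) = √((-812576 + (-171 - 1288/3)) + 976144) = √((-812576 - 1801/3) + 976144) = √(-2439529/3 + 976144) = √(488903/3) = √1466709/3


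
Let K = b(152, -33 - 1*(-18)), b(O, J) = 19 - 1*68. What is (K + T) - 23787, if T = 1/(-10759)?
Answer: -256451525/10759 ≈ -23836.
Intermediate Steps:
b(O, J) = -49 (b(O, J) = 19 - 68 = -49)
T = -1/10759 ≈ -9.2945e-5
K = -49
(K + T) - 23787 = (-49 - 1/10759) - 23787 = -527192/10759 - 23787 = -256451525/10759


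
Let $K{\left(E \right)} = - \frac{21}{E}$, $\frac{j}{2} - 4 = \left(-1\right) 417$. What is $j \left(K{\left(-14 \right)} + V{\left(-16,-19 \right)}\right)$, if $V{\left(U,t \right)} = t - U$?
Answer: $1239$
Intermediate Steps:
$j = -826$ ($j = 8 + 2 \left(\left(-1\right) 417\right) = 8 + 2 \left(-417\right) = 8 - 834 = -826$)
$j \left(K{\left(-14 \right)} + V{\left(-16,-19 \right)}\right) = - 826 \left(- \frac{21}{-14} - 3\right) = - 826 \left(\left(-21\right) \left(- \frac{1}{14}\right) + \left(-19 + 16\right)\right) = - 826 \left(\frac{3}{2} - 3\right) = \left(-826\right) \left(- \frac{3}{2}\right) = 1239$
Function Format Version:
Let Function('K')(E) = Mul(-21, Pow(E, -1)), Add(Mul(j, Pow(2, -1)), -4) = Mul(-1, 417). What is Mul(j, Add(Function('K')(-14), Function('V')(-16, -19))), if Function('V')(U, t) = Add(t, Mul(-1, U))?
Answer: 1239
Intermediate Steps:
j = -826 (j = Add(8, Mul(2, Mul(-1, 417))) = Add(8, Mul(2, -417)) = Add(8, -834) = -826)
Mul(j, Add(Function('K')(-14), Function('V')(-16, -19))) = Mul(-826, Add(Mul(-21, Pow(-14, -1)), Add(-19, Mul(-1, -16)))) = Mul(-826, Add(Mul(-21, Rational(-1, 14)), Add(-19, 16))) = Mul(-826, Add(Rational(3, 2), -3)) = Mul(-826, Rational(-3, 2)) = 1239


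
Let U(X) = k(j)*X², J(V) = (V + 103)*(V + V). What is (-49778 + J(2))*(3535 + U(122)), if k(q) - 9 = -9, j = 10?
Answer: -174480530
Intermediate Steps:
k(q) = 0 (k(q) = 9 - 9 = 0)
J(V) = 2*V*(103 + V) (J(V) = (103 + V)*(2*V) = 2*V*(103 + V))
U(X) = 0 (U(X) = 0*X² = 0)
(-49778 + J(2))*(3535 + U(122)) = (-49778 + 2*2*(103 + 2))*(3535 + 0) = (-49778 + 2*2*105)*3535 = (-49778 + 420)*3535 = -49358*3535 = -174480530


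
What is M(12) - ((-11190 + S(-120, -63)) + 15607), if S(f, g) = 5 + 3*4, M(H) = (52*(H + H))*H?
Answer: 10542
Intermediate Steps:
M(H) = 104*H² (M(H) = (52*(2*H))*H = (104*H)*H = 104*H²)
S(f, g) = 17 (S(f, g) = 5 + 12 = 17)
M(12) - ((-11190 + S(-120, -63)) + 15607) = 104*12² - ((-11190 + 17) + 15607) = 104*144 - (-11173 + 15607) = 14976 - 1*4434 = 14976 - 4434 = 10542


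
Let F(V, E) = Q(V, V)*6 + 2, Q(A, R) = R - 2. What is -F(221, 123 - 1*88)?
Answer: -1316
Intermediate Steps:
Q(A, R) = -2 + R
F(V, E) = -10 + 6*V (F(V, E) = (-2 + V)*6 + 2 = (-12 + 6*V) + 2 = -10 + 6*V)
-F(221, 123 - 1*88) = -(-10 + 6*221) = -(-10 + 1326) = -1*1316 = -1316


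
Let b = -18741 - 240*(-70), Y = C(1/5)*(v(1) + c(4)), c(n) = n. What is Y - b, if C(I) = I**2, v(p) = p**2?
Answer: 9706/5 ≈ 1941.2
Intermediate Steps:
Y = 1/5 (Y = (1/5)**2*(1**2 + 4) = (1/5)**2*(1 + 4) = (1/25)*5 = 1/5 ≈ 0.20000)
b = -1941 (b = -18741 + 16800 = -1941)
Y - b = 1/5 - 1*(-1941) = 1/5 + 1941 = 9706/5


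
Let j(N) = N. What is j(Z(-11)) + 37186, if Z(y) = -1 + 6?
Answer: 37191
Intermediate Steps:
Z(y) = 5
j(Z(-11)) + 37186 = 5 + 37186 = 37191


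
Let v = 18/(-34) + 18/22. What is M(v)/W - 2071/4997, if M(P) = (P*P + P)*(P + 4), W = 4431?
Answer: -1051850911591/2540159944553 ≈ -0.41409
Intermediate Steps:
v = 54/187 (v = 18*(-1/34) + 18*(1/22) = -9/17 + 9/11 = 54/187 ≈ 0.28877)
M(P) = (4 + P)*(P + P²) (M(P) = (P² + P)*(4 + P) = (P + P²)*(4 + P) = (4 + P)*(P + P²))
M(v)/W - 2071/4997 = (54*(4 + (54/187)² + 5*(54/187))/187)/4431 - 2071/4997 = (54*(4 + 2916/34969 + 270/187)/187)*(1/4431) - 2071*1/4997 = ((54/187)*(193282/34969))*(1/4431) - 109/263 = (10437228/6539203)*(1/4431) - 109/263 = 3479076/9658402831 - 109/263 = -1051850911591/2540159944553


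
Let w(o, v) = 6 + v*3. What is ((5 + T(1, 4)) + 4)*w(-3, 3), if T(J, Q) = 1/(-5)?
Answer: 132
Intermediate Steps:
T(J, Q) = -1/5 (T(J, Q) = 1*(-1/5) = -1/5)
w(o, v) = 6 + 3*v
((5 + T(1, 4)) + 4)*w(-3, 3) = ((5 - 1/5) + 4)*(6 + 3*3) = (24/5 + 4)*(6 + 9) = (44/5)*15 = 132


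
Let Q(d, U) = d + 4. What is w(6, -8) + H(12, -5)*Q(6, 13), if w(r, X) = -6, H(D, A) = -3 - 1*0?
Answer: -36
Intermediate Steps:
Q(d, U) = 4 + d
H(D, A) = -3 (H(D, A) = -3 + 0 = -3)
w(6, -8) + H(12, -5)*Q(6, 13) = -6 - 3*(4 + 6) = -6 - 3*10 = -6 - 30 = -36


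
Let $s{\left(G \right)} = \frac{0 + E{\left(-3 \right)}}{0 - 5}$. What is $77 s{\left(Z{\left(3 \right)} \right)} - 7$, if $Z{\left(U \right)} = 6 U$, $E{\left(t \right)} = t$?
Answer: $\frac{196}{5} \approx 39.2$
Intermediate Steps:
$s{\left(G \right)} = \frac{3}{5}$ ($s{\left(G \right)} = \frac{0 - 3}{0 - 5} = - \frac{3}{-5} = \left(-3\right) \left(- \frac{1}{5}\right) = \frac{3}{5}$)
$77 s{\left(Z{\left(3 \right)} \right)} - 7 = 77 \cdot \frac{3}{5} - 7 = \frac{231}{5} - 7 = \frac{196}{5}$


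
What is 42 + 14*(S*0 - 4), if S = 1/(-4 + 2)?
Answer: -14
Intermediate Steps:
S = -½ (S = 1/(-2) = -½ ≈ -0.50000)
42 + 14*(S*0 - 4) = 42 + 14*(-½*0 - 4) = 42 + 14*(0 - 4) = 42 + 14*(-4) = 42 - 56 = -14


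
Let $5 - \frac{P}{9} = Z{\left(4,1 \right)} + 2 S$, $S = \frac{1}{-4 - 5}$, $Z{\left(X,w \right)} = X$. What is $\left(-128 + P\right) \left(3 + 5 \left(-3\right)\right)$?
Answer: $1404$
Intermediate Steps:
$S = - \frac{1}{9}$ ($S = \frac{1}{-9} = - \frac{1}{9} \approx -0.11111$)
$P = 11$ ($P = 45 - 9 \left(4 + 2 \left(- \frac{1}{9}\right)\right) = 45 - 9 \left(4 - \frac{2}{9}\right) = 45 - 34 = 11$)
$\left(-128 + P\right) \left(3 + 5 \left(-3\right)\right) = \left(-128 + 11\right) \left(3 + 5 \left(-3\right)\right) = - 117 \left(3 - 15\right) = \left(-117\right) \left(-12\right) = 1404$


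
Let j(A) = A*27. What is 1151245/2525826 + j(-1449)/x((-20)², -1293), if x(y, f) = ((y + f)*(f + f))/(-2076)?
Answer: 34634084776243/972147488358 ≈ 35.626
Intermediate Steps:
x(y, f) = -f*(f + y)/1038 (x(y, f) = ((f + y)*(2*f))*(-1/2076) = (2*f*(f + y))*(-1/2076) = -f*(f + y)/1038)
j(A) = 27*A
1151245/2525826 + j(-1449)/x((-20)², -1293) = 1151245/2525826 + (27*(-1449))/((-1/1038*(-1293)*(-1293 + (-20)²))) = 1151245*(1/2525826) - 39123*346/(431*(-1293 + 400)) = 1151245/2525826 - 39123/((-1/1038*(-1293)*(-893))) = 1151245/2525826 - 39123/(-384883/346) = 1151245/2525826 - 39123*(-346/384883) = 1151245/2525826 + 13536558/384883 = 34634084776243/972147488358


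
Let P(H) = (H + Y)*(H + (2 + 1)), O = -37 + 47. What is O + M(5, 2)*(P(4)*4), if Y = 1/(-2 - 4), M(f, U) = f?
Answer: 1640/3 ≈ 546.67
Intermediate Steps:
O = 10
Y = -⅙ (Y = 1/(-6) = -⅙ ≈ -0.16667)
P(H) = (3 + H)*(-⅙ + H) (P(H) = (H - ⅙)*(H + (2 + 1)) = (-⅙ + H)*(H + 3) = (-⅙ + H)*(3 + H) = (3 + H)*(-⅙ + H))
O + M(5, 2)*(P(4)*4) = 10 + 5*((-½ + 4² + (17/6)*4)*4) = 10 + 5*((-½ + 16 + 34/3)*4) = 10 + 5*((161/6)*4) = 10 + 5*(322/3) = 10 + 1610/3 = 1640/3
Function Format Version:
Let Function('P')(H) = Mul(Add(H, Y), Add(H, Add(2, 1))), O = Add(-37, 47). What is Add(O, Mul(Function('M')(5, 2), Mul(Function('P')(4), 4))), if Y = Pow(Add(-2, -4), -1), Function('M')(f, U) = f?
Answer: Rational(1640, 3) ≈ 546.67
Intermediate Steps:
O = 10
Y = Rational(-1, 6) (Y = Pow(-6, -1) = Rational(-1, 6) ≈ -0.16667)
Function('P')(H) = Mul(Add(3, H), Add(Rational(-1, 6), H)) (Function('P')(H) = Mul(Add(H, Rational(-1, 6)), Add(H, Add(2, 1))) = Mul(Add(Rational(-1, 6), H), Add(H, 3)) = Mul(Add(Rational(-1, 6), H), Add(3, H)) = Mul(Add(3, H), Add(Rational(-1, 6), H)))
Add(O, Mul(Function('M')(5, 2), Mul(Function('P')(4), 4))) = Add(10, Mul(5, Mul(Add(Rational(-1, 2), Pow(4, 2), Mul(Rational(17, 6), 4)), 4))) = Add(10, Mul(5, Mul(Add(Rational(-1, 2), 16, Rational(34, 3)), 4))) = Add(10, Mul(5, Mul(Rational(161, 6), 4))) = Add(10, Mul(5, Rational(322, 3))) = Add(10, Rational(1610, 3)) = Rational(1640, 3)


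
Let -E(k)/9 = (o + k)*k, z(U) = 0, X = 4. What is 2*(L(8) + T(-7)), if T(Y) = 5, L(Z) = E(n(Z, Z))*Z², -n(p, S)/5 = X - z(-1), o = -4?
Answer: -552950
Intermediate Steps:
n(p, S) = -20 (n(p, S) = -5*(4 - 1*0) = -5*(4 + 0) = -5*4 = -20)
E(k) = -9*k*(-4 + k) (E(k) = -9*(-4 + k)*k = -9*k*(-4 + k))
L(Z) = -4320*Z² (L(Z) = (9*(-20)*(4 - 1*(-20)))*Z² = (9*(-20)*(4 + 20))*Z² = (9*(-20)*24)*Z² = -4320*Z²)
2*(L(8) + T(-7)) = 2*(-4320*8² + 5) = 2*(-4320*64 + 5) = 2*(-276480 + 5) = 2*(-276475) = -552950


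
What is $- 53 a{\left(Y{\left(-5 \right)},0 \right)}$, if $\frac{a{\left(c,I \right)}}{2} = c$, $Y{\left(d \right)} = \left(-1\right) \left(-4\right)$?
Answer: $-424$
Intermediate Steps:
$Y{\left(d \right)} = 4$
$a{\left(c,I \right)} = 2 c$
$- 53 a{\left(Y{\left(-5 \right)},0 \right)} = - 53 \cdot 2 \cdot 4 = \left(-53\right) 8 = -424$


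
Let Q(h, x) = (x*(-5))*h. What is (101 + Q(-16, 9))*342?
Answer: 280782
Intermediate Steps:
Q(h, x) = -5*h*x (Q(h, x) = (-5*x)*h = -5*h*x)
(101 + Q(-16, 9))*342 = (101 - 5*(-16)*9)*342 = (101 + 720)*342 = 821*342 = 280782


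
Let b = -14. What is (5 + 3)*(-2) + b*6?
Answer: -100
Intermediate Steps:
(5 + 3)*(-2) + b*6 = (5 + 3)*(-2) - 14*6 = 8*(-2) - 84 = -16 - 84 = -100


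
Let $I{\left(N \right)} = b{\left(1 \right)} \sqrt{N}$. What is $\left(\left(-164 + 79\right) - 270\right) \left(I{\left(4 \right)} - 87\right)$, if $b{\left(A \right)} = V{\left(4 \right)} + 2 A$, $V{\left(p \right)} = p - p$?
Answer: $29465$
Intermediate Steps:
$V{\left(p \right)} = 0$
$b{\left(A \right)} = 2 A$ ($b{\left(A \right)} = 0 + 2 A = 2 A$)
$I{\left(N \right)} = 2 \sqrt{N}$ ($I{\left(N \right)} = 2 \cdot 1 \sqrt{N} = 2 \sqrt{N}$)
$\left(\left(-164 + 79\right) - 270\right) \left(I{\left(4 \right)} - 87\right) = \left(\left(-164 + 79\right) - 270\right) \left(2 \sqrt{4} - 87\right) = \left(-85 - 270\right) \left(2 \cdot 2 - 87\right) = - 355 \left(4 - 87\right) = \left(-355\right) \left(-83\right) = 29465$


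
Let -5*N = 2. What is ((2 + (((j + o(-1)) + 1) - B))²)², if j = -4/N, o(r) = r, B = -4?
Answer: 65536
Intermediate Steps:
N = -⅖ (N = -⅕*2 = -⅖ ≈ -0.40000)
j = 10 (j = -4/(-⅖) = -4*(-5/2) = 10)
((2 + (((j + o(-1)) + 1) - B))²)² = ((2 + (((10 - 1) + 1) - 1*(-4)))²)² = ((2 + ((9 + 1) + 4))²)² = ((2 + (10 + 4))²)² = ((2 + 14)²)² = (16²)² = 256² = 65536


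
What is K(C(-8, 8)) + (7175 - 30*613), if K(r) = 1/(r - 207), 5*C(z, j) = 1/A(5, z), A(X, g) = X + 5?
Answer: -116064085/10349 ≈ -11215.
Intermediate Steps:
A(X, g) = 5 + X
C(z, j) = 1/50 (C(z, j) = 1/(5*(5 + 5)) = (1/5)/10 = (1/5)*(1/10) = 1/50)
K(r) = 1/(-207 + r)
K(C(-8, 8)) + (7175 - 30*613) = 1/(-207 + 1/50) + (7175 - 30*613) = 1/(-10349/50) + (7175 - 1*18390) = -50/10349 + (7175 - 18390) = -50/10349 - 11215 = -116064085/10349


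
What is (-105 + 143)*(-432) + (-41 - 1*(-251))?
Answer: -16206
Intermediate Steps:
(-105 + 143)*(-432) + (-41 - 1*(-251)) = 38*(-432) + (-41 + 251) = -16416 + 210 = -16206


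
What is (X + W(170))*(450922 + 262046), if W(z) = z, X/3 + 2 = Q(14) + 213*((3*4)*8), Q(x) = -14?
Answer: 43823291088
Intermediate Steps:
X = 61296 (X = -6 + 3*(-14 + 213*((3*4)*8)) = -6 + 3*(-14 + 213*(12*8)) = -6 + 3*(-14 + 213*96) = -6 + 3*(-14 + 20448) = -6 + 3*20434 = -6 + 61302 = 61296)
(X + W(170))*(450922 + 262046) = (61296 + 170)*(450922 + 262046) = 61466*712968 = 43823291088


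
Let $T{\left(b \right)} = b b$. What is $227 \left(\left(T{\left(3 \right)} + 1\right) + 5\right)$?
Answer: $3405$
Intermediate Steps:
$T{\left(b \right)} = b^{2}$
$227 \left(\left(T{\left(3 \right)} + 1\right) + 5\right) = 227 \left(\left(3^{2} + 1\right) + 5\right) = 227 \left(\left(9 + 1\right) + 5\right) = 227 \left(10 + 5\right) = 227 \cdot 15 = 3405$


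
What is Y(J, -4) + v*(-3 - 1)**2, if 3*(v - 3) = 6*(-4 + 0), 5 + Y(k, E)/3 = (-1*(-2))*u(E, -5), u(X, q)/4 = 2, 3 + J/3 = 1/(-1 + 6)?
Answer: -47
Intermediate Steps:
J = -42/5 (J = -9 + 3/(-1 + 6) = -9 + 3/5 = -42/5 ≈ -8.4000)
u(X, q) = 8 (u(X, q) = 4*2 = 8)
Y(k, E) = 33 (Y(k, E) = -15 + 3*(-1*(-2)*8) = -15 + 3*(2*8) = -15 + 3*16 = -15 + 48 = 33)
v = -5 (v = 3 + (6*(-4 + 0))/3 = 3 + (6*(-4))/3 = 3 + (1/3)*(-24) = 3 - 8 = -5)
Y(J, -4) + v*(-3 - 1)**2 = 33 - 5*(-3 - 1)**2 = 33 - 5*(-4)**2 = 33 - 5*16 = 33 - 80 = -47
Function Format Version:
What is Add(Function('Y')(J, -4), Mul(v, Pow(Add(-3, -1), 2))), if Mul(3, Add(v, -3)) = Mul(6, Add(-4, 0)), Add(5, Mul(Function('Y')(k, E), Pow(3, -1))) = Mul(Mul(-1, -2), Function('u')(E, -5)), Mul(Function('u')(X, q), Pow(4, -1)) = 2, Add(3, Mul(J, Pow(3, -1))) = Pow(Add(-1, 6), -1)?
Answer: -47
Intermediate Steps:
J = Rational(-42, 5) (J = Add(-9, Mul(3, Pow(Add(-1, 6), -1))) = Add(-9, Mul(3, Pow(5, -1))) = Add(-9, Mul(3, Rational(1, 5))) = Add(-9, Rational(3, 5)) = Rational(-42, 5) ≈ -8.4000)
Function('u')(X, q) = 8 (Function('u')(X, q) = Mul(4, 2) = 8)
Function('Y')(k, E) = 33 (Function('Y')(k, E) = Add(-15, Mul(3, Mul(Mul(-1, -2), 8))) = Add(-15, Mul(3, Mul(2, 8))) = Add(-15, Mul(3, 16)) = Add(-15, 48) = 33)
v = -5 (v = Add(3, Mul(Rational(1, 3), Mul(6, Add(-4, 0)))) = Add(3, Mul(Rational(1, 3), Mul(6, -4))) = Add(3, Mul(Rational(1, 3), -24)) = Add(3, -8) = -5)
Add(Function('Y')(J, -4), Mul(v, Pow(Add(-3, -1), 2))) = Add(33, Mul(-5, Pow(Add(-3, -1), 2))) = Add(33, Mul(-5, Pow(-4, 2))) = Add(33, Mul(-5, 16)) = Add(33, -80) = -47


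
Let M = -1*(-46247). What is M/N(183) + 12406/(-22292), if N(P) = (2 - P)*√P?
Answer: -6203/11146 - 46247*√183/33123 ≈ -19.444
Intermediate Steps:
M = 46247
N(P) = √P*(2 - P)
M/N(183) + 12406/(-22292) = 46247/((√183*(2 - 1*183))) + 12406/(-22292) = 46247/((√183*(2 - 183))) + 12406*(-1/22292) = 46247/((√183*(-181))) - 6203/11146 = 46247/((-181*√183)) - 6203/11146 = 46247*(-√183/33123) - 6203/11146 = -46247*√183/33123 - 6203/11146 = -6203/11146 - 46247*√183/33123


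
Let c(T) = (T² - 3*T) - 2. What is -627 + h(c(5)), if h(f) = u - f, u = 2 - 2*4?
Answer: -641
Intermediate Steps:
c(T) = -2 + T² - 3*T
u = -6 (u = 2 - 8 = -6)
h(f) = -6 - f
-627 + h(c(5)) = -627 + (-6 - (-2 + 5² - 3*5)) = -627 + (-6 - (-2 + 25 - 15)) = -627 + (-6 - 1*8) = -627 + (-6 - 8) = -627 - 14 = -641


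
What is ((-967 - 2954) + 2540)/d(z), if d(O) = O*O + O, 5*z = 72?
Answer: -34525/5544 ≈ -6.2275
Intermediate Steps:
z = 72/5 (z = (1/5)*72 = 72/5 ≈ 14.400)
d(O) = O + O**2 (d(O) = O**2 + O = O + O**2)
((-967 - 2954) + 2540)/d(z) = ((-967 - 2954) + 2540)/((72*(1 + 72/5)/5)) = (-3921 + 2540)/(((72/5)*(77/5))) = -1381/5544/25 = -1381*25/5544 = -34525/5544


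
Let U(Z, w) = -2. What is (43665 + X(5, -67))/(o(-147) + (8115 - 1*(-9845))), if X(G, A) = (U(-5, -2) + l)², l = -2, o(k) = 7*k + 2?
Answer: 43681/16933 ≈ 2.5796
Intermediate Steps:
o(k) = 2 + 7*k
X(G, A) = 16 (X(G, A) = (-2 - 2)² = (-4)² = 16)
(43665 + X(5, -67))/(o(-147) + (8115 - 1*(-9845))) = (43665 + 16)/((2 + 7*(-147)) + (8115 - 1*(-9845))) = 43681/((2 - 1029) + (8115 + 9845)) = 43681/(-1027 + 17960) = 43681/16933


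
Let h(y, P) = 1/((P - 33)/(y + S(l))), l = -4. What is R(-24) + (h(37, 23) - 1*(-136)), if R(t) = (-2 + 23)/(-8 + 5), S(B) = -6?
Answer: 1259/10 ≈ 125.90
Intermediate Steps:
R(t) = -7 (R(t) = 21/(-3) = 21*(-⅓) = -7)
h(y, P) = (-6 + y)/(-33 + P) (h(y, P) = 1/((P - 33)/(y - 6)) = 1/((-33 + P)/(-6 + y)) = (-6 + y)/(-33 + P))
R(-24) + (h(37, 23) - 1*(-136)) = -7 + ((-6 + 37)/(-33 + 23) - 1*(-136)) = -7 + (31/(-10) + 136) = -7 + (-⅒*31 + 136) = -7 + (-31/10 + 136) = -7 + 1329/10 = 1259/10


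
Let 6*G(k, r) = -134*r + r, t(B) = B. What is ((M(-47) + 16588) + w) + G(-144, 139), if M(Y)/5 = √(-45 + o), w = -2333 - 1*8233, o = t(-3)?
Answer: 17645/6 + 20*I*√3 ≈ 2940.8 + 34.641*I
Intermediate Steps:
o = -3
w = -10566 (w = -2333 - 8233 = -10566)
M(Y) = 20*I*√3 (M(Y) = 5*√(-45 - 3) = 5*√(-48) = 5*(4*I*√3) = 20*I*√3)
G(k, r) = -133*r/6 (G(k, r) = (-134*r + r)/6 = (-133*r)/6 = -133*r/6)
((M(-47) + 16588) + w) + G(-144, 139) = ((20*I*√3 + 16588) - 10566) - 133/6*139 = ((16588 + 20*I*√3) - 10566) - 18487/6 = (6022 + 20*I*√3) - 18487/6 = 17645/6 + 20*I*√3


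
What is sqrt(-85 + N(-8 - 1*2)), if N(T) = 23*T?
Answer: 3*I*sqrt(35) ≈ 17.748*I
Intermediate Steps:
sqrt(-85 + N(-8 - 1*2)) = sqrt(-85 + 23*(-8 - 1*2)) = sqrt(-85 + 23*(-8 - 2)) = sqrt(-85 + 23*(-10)) = sqrt(-85 - 230) = sqrt(-315) = 3*I*sqrt(35)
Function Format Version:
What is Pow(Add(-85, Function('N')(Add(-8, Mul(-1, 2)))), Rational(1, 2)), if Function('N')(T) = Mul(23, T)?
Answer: Mul(3, I, Pow(35, Rational(1, 2))) ≈ Mul(17.748, I)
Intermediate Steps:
Pow(Add(-85, Function('N')(Add(-8, Mul(-1, 2)))), Rational(1, 2)) = Pow(Add(-85, Mul(23, Add(-8, Mul(-1, 2)))), Rational(1, 2)) = Pow(Add(-85, Mul(23, Add(-8, -2))), Rational(1, 2)) = Pow(Add(-85, Mul(23, -10)), Rational(1, 2)) = Pow(Add(-85, -230), Rational(1, 2)) = Pow(-315, Rational(1, 2)) = Mul(3, I, Pow(35, Rational(1, 2)))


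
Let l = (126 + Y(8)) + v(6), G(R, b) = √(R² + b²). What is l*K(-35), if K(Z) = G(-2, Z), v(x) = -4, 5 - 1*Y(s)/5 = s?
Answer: 107*√1229 ≈ 3751.1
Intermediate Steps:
Y(s) = 25 - 5*s
K(Z) = √(4 + Z²) (K(Z) = √((-2)² + Z²) = √(4 + Z²))
l = 107 (l = (126 + (25 - 5*8)) - 4 = (126 + (25 - 40)) - 4 = (126 - 15) - 4 = 111 - 4 = 107)
l*K(-35) = 107*√(4 + (-35)²) = 107*√(4 + 1225) = 107*√1229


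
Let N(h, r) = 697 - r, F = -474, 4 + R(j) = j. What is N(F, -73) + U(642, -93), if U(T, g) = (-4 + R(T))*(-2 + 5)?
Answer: 2672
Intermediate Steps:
R(j) = -4 + j
U(T, g) = -24 + 3*T (U(T, g) = (-4 + (-4 + T))*(-2 + 5) = (-8 + T)*3 = -24 + 3*T)
N(F, -73) + U(642, -93) = (697 - 1*(-73)) + (-24 + 3*642) = (697 + 73) + (-24 + 1926) = 770 + 1902 = 2672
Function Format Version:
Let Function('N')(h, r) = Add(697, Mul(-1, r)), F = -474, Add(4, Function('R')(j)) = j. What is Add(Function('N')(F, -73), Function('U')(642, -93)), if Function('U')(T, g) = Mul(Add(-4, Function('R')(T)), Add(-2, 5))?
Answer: 2672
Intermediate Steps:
Function('R')(j) = Add(-4, j)
Function('U')(T, g) = Add(-24, Mul(3, T)) (Function('U')(T, g) = Mul(Add(-4, Add(-4, T)), Add(-2, 5)) = Mul(Add(-8, T), 3) = Add(-24, Mul(3, T)))
Add(Function('N')(F, -73), Function('U')(642, -93)) = Add(Add(697, Mul(-1, -73)), Add(-24, Mul(3, 642))) = Add(Add(697, 73), Add(-24, 1926)) = Add(770, 1902) = 2672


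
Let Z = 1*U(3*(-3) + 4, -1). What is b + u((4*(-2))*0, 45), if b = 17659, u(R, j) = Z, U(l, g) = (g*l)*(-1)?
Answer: 17654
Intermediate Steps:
U(l, g) = -g*l
Z = -5 (Z = 1*(-1*(-1)*(3*(-3) + 4)) = 1*(-1*(-1)*(-9 + 4)) = 1*(-1*(-1)*(-5)) = 1*(-5) = -5)
u(R, j) = -5
b + u((4*(-2))*0, 45) = 17659 - 5 = 17654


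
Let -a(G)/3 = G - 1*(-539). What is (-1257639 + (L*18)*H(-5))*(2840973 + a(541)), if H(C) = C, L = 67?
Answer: -3585955222377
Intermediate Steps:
a(G) = -1617 - 3*G (a(G) = -3*(G - 1*(-539)) = -3*(G + 539) = -3*(539 + G) = -1617 - 3*G)
(-1257639 + (L*18)*H(-5))*(2840973 + a(541)) = (-1257639 + (67*18)*(-5))*(2840973 + (-1617 - 3*541)) = (-1257639 + 1206*(-5))*(2840973 + (-1617 - 1623)) = (-1257639 - 6030)*(2840973 - 3240) = -1263669*2837733 = -3585955222377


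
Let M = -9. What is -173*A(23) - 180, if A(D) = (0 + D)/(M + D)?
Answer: -6499/14 ≈ -464.21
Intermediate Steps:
A(D) = D/(-9 + D) (A(D) = (0 + D)/(-9 + D) = D/(-9 + D))
-173*A(23) - 180 = -3979/(-9 + 23) - 180 = -3979/14 - 180 = -6499/14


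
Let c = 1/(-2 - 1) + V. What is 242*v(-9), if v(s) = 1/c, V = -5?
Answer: -363/8 ≈ -45.375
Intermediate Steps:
c = -16/3 (c = 1/(-2 - 1) - 5 = 1/(-3) - 5 = -1/3 - 5 = -16/3 ≈ -5.3333)
v(s) = -3/16 (v(s) = 1/(-16/3) = -3/16)
242*v(-9) = 242*(-3/16) = -363/8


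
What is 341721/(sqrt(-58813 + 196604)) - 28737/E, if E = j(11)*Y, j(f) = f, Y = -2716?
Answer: 28737/29876 + 341721*sqrt(137791)/137791 ≈ 921.54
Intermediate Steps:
E = -29876 (E = 11*(-2716) = -29876)
341721/(sqrt(-58813 + 196604)) - 28737/E = 341721/(sqrt(-58813 + 196604)) - 28737/(-29876) = 341721/(sqrt(137791)) - 28737*(-1/29876) = 341721*(sqrt(137791)/137791) + 28737/29876 = 341721*sqrt(137791)/137791 + 28737/29876 = 28737/29876 + 341721*sqrt(137791)/137791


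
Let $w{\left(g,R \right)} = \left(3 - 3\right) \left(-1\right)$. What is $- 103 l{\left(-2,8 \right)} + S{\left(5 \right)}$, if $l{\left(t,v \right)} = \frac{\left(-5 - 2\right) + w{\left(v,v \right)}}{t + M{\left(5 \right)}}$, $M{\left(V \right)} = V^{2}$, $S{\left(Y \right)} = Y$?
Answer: $\frac{836}{23} \approx 36.348$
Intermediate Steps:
$w{\left(g,R \right)} = 0$ ($w{\left(g,R \right)} = 0 \left(-1\right) = 0$)
$l{\left(t,v \right)} = - \frac{7}{25 + t}$ ($l{\left(t,v \right)} = \frac{\left(-5 - 2\right) + 0}{t + 5^{2}} = \frac{-7 + 0}{t + 25} = - \frac{7}{25 + t}$)
$- 103 l{\left(-2,8 \right)} + S{\left(5 \right)} = - 103 \left(- \frac{7}{25 - 2}\right) + 5 = - 103 \left(- \frac{7}{23}\right) + 5 = - 103 \left(\left(-7\right) \frac{1}{23}\right) + 5 = \left(-103\right) \left(- \frac{7}{23}\right) + 5 = \frac{721}{23} + 5 = \frac{836}{23}$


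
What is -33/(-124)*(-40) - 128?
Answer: -4298/31 ≈ -138.65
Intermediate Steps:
-33/(-124)*(-40) - 128 = -33*(-1/124)*(-40) - 128 = (33/124)*(-40) - 128 = -330/31 - 128 = -4298/31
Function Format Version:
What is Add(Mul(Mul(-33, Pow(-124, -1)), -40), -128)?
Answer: Rational(-4298, 31) ≈ -138.65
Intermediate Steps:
Add(Mul(Mul(-33, Pow(-124, -1)), -40), -128) = Add(Mul(Mul(-33, Rational(-1, 124)), -40), -128) = Add(Mul(Rational(33, 124), -40), -128) = Add(Rational(-330, 31), -128) = Rational(-4298, 31)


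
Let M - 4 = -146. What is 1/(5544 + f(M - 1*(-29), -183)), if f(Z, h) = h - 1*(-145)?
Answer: 1/5506 ≈ 0.00018162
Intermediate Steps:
M = -142 (M = 4 - 146 = -142)
f(Z, h) = 145 + h (f(Z, h) = h + 145 = 145 + h)
1/(5544 + f(M - 1*(-29), -183)) = 1/(5544 + (145 - 183)) = 1/(5544 - 38) = 1/5506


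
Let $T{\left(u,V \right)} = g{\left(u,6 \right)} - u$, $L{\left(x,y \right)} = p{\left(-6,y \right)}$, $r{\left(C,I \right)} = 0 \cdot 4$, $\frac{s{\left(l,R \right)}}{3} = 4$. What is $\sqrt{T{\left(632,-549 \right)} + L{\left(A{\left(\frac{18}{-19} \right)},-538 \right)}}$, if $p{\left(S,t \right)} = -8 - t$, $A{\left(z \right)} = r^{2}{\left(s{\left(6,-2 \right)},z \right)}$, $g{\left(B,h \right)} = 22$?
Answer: $4 i \sqrt{5} \approx 8.9443 i$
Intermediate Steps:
$s{\left(l,R \right)} = 12$ ($s{\left(l,R \right)} = 3 \cdot 4 = 12$)
$r{\left(C,I \right)} = 0$
$A{\left(z \right)} = 0$ ($A{\left(z \right)} = 0^{2} = 0$)
$L{\left(x,y \right)} = -8 - y$
$T{\left(u,V \right)} = 22 - u$
$\sqrt{T{\left(632,-549 \right)} + L{\left(A{\left(\frac{18}{-19} \right)},-538 \right)}} = \sqrt{\left(22 - 632\right) - -530} = \sqrt{\left(22 - 632\right) + \left(-8 + 538\right)} = \sqrt{-610 + 530} = \sqrt{-80} = 4 i \sqrt{5}$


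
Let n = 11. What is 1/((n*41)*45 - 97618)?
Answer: -1/77323 ≈ -1.2933e-5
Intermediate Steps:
1/((n*41)*45 - 97618) = 1/((11*41)*45 - 97618) = 1/(451*45 - 97618) = 1/(20295 - 97618) = 1/(-77323) = -1/77323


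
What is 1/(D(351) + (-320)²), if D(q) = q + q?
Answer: 1/103102 ≈ 9.6991e-6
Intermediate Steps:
D(q) = 2*q
1/(D(351) + (-320)²) = 1/(2*351 + (-320)²) = 1/(702 + 102400) = 1/103102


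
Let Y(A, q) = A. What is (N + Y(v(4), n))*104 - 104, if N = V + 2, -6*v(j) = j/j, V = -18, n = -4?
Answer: -5356/3 ≈ -1785.3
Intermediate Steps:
v(j) = -⅙ (v(j) = -j/(6*j) = -⅙*1 = -⅙)
N = -16 (N = -18 + 2 = -16)
(N + Y(v(4), n))*104 - 104 = (-16 - ⅙)*104 - 104 = -97/6*104 - 104 = -5044/3 - 104 = -5356/3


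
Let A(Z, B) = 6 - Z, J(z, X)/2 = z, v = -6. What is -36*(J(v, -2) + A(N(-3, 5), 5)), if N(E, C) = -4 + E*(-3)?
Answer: 396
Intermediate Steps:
J(z, X) = 2*z
N(E, C) = -4 - 3*E
-36*(J(v, -2) + A(N(-3, 5), 5)) = -36*(2*(-6) + (6 - (-4 - 3*(-3)))) = -36*(-12 + (6 - (-4 + 9))) = -36*(-12 + (6 - 1*5)) = -36*(-12 + (6 - 5)) = -36*(-12 + 1) = -36*(-11) = 396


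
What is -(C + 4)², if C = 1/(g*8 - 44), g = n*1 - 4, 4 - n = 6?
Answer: -134689/8464 ≈ -15.913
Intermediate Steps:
n = -2 (n = 4 - 1*6 = 4 - 6 = -2)
g = -6 (g = -2*1 - 4 = -2 - 4 = -6)
C = -1/92 (C = 1/(-6*8 - 44) = 1/(-48 - 44) = 1/(-92) = -1/92 ≈ -0.010870)
-(C + 4)² = -(-1/92 + 4)² = -(367/92)² = -1*134689/8464 = -134689/8464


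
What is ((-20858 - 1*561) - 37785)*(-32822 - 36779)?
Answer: 4120657604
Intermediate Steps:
((-20858 - 1*561) - 37785)*(-32822 - 36779) = ((-20858 - 561) - 37785)*(-69601) = (-21419 - 37785)*(-69601) = -59204*(-69601) = 4120657604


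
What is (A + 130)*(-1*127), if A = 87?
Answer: -27559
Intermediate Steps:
(A + 130)*(-1*127) = (87 + 130)*(-1*127) = 217*(-127) = -27559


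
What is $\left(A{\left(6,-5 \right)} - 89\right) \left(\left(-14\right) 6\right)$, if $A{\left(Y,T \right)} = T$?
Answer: $7896$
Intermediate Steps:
$\left(A{\left(6,-5 \right)} - 89\right) \left(\left(-14\right) 6\right) = \left(-5 - 89\right) \left(\left(-14\right) 6\right) = \left(-94\right) \left(-84\right) = 7896$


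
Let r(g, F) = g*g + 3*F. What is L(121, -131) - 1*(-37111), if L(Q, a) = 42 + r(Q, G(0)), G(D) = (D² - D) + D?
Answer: 51794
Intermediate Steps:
G(D) = D²
r(g, F) = g² + 3*F
L(Q, a) = 42 + Q² (L(Q, a) = 42 + (Q² + 3*0²) = 42 + (Q² + 3*0) = 42 + (Q² + 0) = 42 + Q²)
L(121, -131) - 1*(-37111) = (42 + 121²) - 1*(-37111) = (42 + 14641) + 37111 = 14683 + 37111 = 51794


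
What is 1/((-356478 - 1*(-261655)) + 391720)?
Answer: 1/296897 ≈ 3.3682e-6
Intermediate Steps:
1/((-356478 - 1*(-261655)) + 391720) = 1/((-356478 + 261655) + 391720) = 1/(-94823 + 391720) = 1/296897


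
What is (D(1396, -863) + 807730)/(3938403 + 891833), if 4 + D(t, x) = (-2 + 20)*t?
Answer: 416427/2415118 ≈ 0.17243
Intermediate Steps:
D(t, x) = -4 + 18*t (D(t, x) = -4 + (-2 + 20)*t = -4 + 18*t)
(D(1396, -863) + 807730)/(3938403 + 891833) = ((-4 + 18*1396) + 807730)/(3938403 + 891833) = ((-4 + 25128) + 807730)/4830236 = (25124 + 807730)*(1/4830236) = 832854*(1/4830236) = 416427/2415118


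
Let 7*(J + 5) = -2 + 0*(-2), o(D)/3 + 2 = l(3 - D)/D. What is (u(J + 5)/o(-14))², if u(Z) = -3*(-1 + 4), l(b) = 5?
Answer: 196/121 ≈ 1.6198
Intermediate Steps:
o(D) = -6 + 15/D (o(D) = -6 + 3*(5/D) = -6 + 15/D)
J = -37/7 (J = -5 + (-2 + 0*(-2))/7 = -5 + (-2 + 0)/7 = -5 + (⅐)*(-2) = -5 - 2/7 = -37/7 ≈ -5.2857)
u(Z) = -9 (u(Z) = -3*3 = -9)
(u(J + 5)/o(-14))² = (-9/(-6 + 15/(-14)))² = (-9/(-6 + 15*(-1/14)))² = (-9/(-6 - 15/14))² = (-9/(-99/14))² = (-9*(-14/99))² = (14/11)² = 196/121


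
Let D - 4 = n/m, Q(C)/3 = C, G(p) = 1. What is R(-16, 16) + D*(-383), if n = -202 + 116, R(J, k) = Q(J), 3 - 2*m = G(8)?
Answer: 31358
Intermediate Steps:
Q(C) = 3*C
m = 1 (m = 3/2 - 1/2*1 = 3/2 - 1/2 = 1)
R(J, k) = 3*J
n = -86
D = -82 (D = 4 - 86/1 = 4 - 86*1 = 4 - 86 = -82)
R(-16, 16) + D*(-383) = 3*(-16) - 82*(-383) = -48 + 31406 = 31358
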